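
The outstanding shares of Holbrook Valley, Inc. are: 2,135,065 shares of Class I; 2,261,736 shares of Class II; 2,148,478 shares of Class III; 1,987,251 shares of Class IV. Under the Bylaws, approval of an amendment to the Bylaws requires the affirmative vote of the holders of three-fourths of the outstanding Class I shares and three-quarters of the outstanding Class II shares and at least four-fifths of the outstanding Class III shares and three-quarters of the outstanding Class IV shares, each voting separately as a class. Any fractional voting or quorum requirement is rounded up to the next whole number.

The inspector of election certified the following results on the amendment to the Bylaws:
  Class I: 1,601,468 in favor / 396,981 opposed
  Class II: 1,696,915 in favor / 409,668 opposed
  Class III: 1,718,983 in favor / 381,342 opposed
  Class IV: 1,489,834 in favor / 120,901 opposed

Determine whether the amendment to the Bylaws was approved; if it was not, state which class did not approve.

Not approved — the Class IV shares did not give the required vote.

Class I: 3/4 of 2135065 = 1601298.75, rounded up to 1601299; 1,601,299 required, 1,601,468 in favor — approved.
Class II: 3/4 of 2261736 = 1696302; 1,696,302 required, 1,696,915 in favor — approved.
Class III: 4/5 of 2148478 = 1718782.40, rounded up to 1718783; 1,718,783 required, 1,718,983 in favor — approved.
Class IV: 3/4 of 1987251 = 1490438.25, rounded up to 1490439; 1,490,439 required, 1,489,834 in favor — not approved.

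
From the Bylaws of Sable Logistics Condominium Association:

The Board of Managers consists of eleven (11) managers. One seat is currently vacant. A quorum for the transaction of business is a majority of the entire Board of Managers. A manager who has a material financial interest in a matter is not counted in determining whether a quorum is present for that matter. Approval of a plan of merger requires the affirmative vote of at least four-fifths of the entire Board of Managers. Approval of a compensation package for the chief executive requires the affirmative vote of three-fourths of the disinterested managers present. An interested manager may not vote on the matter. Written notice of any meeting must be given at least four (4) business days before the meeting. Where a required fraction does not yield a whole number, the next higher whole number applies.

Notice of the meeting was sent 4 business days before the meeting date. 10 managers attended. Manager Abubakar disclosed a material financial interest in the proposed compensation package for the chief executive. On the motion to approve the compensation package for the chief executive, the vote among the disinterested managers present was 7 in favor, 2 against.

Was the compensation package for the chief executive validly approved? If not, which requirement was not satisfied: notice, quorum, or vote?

Valid — all requirements satisfied.

Notice: 4 business days given; 4 required (4 ≥ 4). Satisfied.
Quorum: 10 present, but the 1 interested manager does not count, leaving 9. Quorum is 6. Satisfied.
Vote: the compensation package for the chief executive requires three-fourths of the disinterested managers present (10 − 1 = 9). 3/4 of 9 = 6.75, rounded up to 7, so 7 affirmative votes are needed; 7 voted in favor. Satisfied.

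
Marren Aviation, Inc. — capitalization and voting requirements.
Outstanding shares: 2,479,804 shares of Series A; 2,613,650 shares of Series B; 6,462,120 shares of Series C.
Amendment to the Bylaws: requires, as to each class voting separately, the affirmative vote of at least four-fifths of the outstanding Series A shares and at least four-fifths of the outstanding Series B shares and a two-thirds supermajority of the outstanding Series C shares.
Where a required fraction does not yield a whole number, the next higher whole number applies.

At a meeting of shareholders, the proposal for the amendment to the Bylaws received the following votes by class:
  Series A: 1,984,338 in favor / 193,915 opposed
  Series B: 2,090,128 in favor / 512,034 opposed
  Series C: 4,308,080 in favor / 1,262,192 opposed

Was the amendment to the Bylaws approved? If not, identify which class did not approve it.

Not approved — the Series B shares did not give the required vote.

Series A: 4/5 of 2479804 = 1983843.20, rounded up to 1983844; 1,983,844 required, 1,984,338 in favor — approved.
Series B: 4/5 of 2613650 = 2090920; 2,090,920 required, 2,090,128 in favor — not approved.
Series C: 2/3 of 6462120 = 4308080; 4,308,080 required, 4,308,080 in favor — approved.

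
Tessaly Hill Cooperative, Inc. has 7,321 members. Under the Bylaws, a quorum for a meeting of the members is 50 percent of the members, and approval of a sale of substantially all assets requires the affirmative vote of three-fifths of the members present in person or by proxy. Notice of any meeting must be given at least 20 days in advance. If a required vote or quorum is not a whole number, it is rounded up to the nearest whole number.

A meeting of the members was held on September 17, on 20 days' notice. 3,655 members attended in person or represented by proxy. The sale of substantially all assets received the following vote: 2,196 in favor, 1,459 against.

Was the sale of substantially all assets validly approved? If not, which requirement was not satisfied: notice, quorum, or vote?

Invalid — quorum requirement not satisfied.

Notice: 20 days given; 20 required. Satisfied.
Quorum: 50% of 7,321 = 3,660.50, rounded up to 3,661; 3,655 present. Not satisfied.
Vote: requires three-fifths of those present (3,655); 3/5 of 3655 = 2193, so 2,193 needed; 2,196 in favor. Satisfied.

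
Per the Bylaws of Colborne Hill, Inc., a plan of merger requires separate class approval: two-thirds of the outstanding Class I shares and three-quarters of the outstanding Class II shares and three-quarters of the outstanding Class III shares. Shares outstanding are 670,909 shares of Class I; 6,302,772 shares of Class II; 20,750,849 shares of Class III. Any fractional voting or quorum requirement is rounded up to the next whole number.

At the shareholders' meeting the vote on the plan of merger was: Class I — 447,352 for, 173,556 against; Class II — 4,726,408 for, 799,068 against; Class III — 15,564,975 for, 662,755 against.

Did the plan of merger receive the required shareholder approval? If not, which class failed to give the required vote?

Class I: 2/3 of 670909 = 447272.67, rounded up to 447273; 447,273 required, 447,352 in favor — approved.
Class II: 3/4 of 6302772 = 4727079; 4,727,079 required, 4,726,408 in favor — not approved.
Class III: 3/4 of 20750849 = 15563136.75, rounded up to 15563137; 15,563,137 required, 15,564,975 in favor — approved.

Not approved — the Class II shares did not give the required vote.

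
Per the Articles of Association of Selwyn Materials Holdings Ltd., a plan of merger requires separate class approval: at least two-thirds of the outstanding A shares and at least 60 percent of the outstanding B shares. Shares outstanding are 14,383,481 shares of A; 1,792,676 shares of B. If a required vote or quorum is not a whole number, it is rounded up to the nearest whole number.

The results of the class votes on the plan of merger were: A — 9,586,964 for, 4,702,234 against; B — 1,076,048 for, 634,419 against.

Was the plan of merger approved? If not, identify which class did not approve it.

Not approved — the A shares did not give the required vote.

A: 2/3 of 14383481 = 9588987.33, rounded up to 9588988; 9,588,988 required, 9,586,964 in favor — not approved.
B: 3/5 of 1792676 = 1075605.60, rounded up to 1075606; 1,075,606 required, 1,076,048 in favor — approved.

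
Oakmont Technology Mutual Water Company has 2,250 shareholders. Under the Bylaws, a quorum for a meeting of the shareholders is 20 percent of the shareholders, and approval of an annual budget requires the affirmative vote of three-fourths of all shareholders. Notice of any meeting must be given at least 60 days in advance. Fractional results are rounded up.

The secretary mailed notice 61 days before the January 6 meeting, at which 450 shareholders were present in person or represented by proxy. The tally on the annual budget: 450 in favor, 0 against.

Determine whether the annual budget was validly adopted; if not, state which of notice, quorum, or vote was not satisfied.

Notice: 61 days given; 60 required. Satisfied.
Quorum: 20% of 2,250 = 450; 450 present. Satisfied.
Vote: requires three-fourths of all shareholders (2,250); 3/4 of 2250 = 1687.50, rounded up to 1688, so 1,688 needed; 450 in favor. Not satisfied.

Invalid — vote requirement not satisfied.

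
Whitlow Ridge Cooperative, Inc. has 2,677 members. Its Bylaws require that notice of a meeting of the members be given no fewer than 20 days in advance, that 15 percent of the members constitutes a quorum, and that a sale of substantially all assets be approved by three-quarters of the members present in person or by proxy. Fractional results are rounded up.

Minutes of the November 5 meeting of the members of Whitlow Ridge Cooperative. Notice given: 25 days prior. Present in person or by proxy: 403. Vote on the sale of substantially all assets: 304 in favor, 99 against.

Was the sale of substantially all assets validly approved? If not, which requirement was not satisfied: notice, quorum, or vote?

Valid — all requirements satisfied.

Notice: 25 days given; 20 required. Satisfied.
Quorum: 15% of 2,677 = 401.55, rounded up to 402; 403 present. Satisfied.
Vote: requires three-fourths of those present (403); 3/4 of 403 = 302.25, rounded up to 303, so 303 needed; 304 in favor. Satisfied.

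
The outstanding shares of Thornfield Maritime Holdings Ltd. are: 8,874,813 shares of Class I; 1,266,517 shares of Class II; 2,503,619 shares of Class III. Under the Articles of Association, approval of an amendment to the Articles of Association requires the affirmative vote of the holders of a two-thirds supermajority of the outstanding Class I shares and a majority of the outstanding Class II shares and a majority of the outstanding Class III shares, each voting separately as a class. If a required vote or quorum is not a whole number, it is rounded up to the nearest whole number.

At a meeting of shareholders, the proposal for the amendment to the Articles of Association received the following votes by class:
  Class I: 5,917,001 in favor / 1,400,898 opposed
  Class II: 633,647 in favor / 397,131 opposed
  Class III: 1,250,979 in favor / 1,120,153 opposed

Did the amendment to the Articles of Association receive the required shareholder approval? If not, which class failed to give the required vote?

Class I: 2/3 of 8874813 = 5916542; 5,916,542 required, 5,917,001 in favor — approved.
Class II: a majority of 1266517 is 633259; 633,259 required, 633,647 in favor — approved.
Class III: a majority of 2503619 is 1251810; 1,251,810 required, 1,250,979 in favor — not approved.

Not approved — the Class III shares did not give the required vote.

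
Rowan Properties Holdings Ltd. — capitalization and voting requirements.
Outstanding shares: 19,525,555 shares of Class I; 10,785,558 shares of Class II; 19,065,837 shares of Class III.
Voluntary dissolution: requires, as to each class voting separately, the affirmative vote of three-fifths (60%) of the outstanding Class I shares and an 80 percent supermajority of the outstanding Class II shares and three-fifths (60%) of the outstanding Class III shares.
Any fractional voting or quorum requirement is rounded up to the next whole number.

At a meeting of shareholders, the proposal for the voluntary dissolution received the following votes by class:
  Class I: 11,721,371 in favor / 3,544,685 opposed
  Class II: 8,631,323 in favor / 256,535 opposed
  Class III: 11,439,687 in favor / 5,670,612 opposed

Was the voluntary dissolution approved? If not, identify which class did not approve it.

Class I: 3/5 of 19525555 = 11715333; 11,715,333 required, 11,721,371 in favor — approved.
Class II: 4/5 of 10785558 = 8628446.40, rounded up to 8628447; 8,628,447 required, 8,631,323 in favor — approved.
Class III: 3/5 of 19065837 = 11439502.20, rounded up to 11439503; 11,439,503 required, 11,439,687 in favor — approved.

Approved — every class gave the required vote.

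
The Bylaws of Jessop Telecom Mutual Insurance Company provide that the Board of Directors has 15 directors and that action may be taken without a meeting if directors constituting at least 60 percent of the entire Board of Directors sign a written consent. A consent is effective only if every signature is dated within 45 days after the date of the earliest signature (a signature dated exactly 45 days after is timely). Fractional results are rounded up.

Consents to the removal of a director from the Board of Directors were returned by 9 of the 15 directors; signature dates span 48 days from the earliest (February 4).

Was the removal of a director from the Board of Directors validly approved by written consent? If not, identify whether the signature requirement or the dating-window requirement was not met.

Signatures required: at least 60 percent of 15 — 3/5 of 15 = 9, so 9 needed; 9 signed. Sufficient.
Dating window: the latest signature is 48 days after the earliest; the limit is 45 days. Outside the window.

Not effective — dating-window requirement not satisfied.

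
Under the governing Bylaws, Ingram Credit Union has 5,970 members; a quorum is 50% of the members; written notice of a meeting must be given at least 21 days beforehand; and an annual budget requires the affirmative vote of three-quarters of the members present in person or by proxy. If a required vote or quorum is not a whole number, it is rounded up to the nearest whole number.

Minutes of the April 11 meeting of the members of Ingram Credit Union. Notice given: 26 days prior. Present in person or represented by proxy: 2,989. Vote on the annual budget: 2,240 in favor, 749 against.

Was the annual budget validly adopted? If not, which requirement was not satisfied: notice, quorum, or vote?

Notice: 26 days given; 21 required. Satisfied.
Quorum: 50% of 5,970 = 2,985; 2,989 present. Satisfied.
Vote: requires three-fourths of those present (2,989); 3/4 of 2989 = 2241.75, rounded up to 2242, so 2,242 needed; 2,240 in favor. Not satisfied.

Invalid — vote requirement not satisfied.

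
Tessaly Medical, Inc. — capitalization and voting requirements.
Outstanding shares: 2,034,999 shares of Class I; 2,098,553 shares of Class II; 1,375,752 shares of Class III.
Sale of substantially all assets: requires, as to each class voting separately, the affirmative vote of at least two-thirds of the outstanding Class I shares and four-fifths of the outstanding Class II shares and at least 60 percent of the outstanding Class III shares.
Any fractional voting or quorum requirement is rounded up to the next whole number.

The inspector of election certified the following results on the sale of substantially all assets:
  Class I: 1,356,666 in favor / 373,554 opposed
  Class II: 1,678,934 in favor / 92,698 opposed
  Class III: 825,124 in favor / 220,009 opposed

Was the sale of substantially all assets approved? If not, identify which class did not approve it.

Class I: 2/3 of 2034999 = 1356666; 1,356,666 required, 1,356,666 in favor — approved.
Class II: 4/5 of 2098553 = 1678842.40, rounded up to 1678843; 1,678,843 required, 1,678,934 in favor — approved.
Class III: 3/5 of 1375752 = 825451.20, rounded up to 825452; 825,452 required, 825,124 in favor — not approved.

Not approved — the Class III shares did not give the required vote.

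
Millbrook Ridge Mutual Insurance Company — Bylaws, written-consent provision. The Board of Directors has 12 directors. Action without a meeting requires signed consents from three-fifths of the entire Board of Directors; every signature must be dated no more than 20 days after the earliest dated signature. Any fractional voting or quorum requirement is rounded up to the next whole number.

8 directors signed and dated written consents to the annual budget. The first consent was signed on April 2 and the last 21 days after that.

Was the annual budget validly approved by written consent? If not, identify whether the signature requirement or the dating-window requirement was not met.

Signatures required: three-fifths of 12 — 3/5 of 12 = 7.20, rounded up to 8, so 8 needed; 8 signed. Sufficient.
Dating window: the latest signature is 21 days after the earliest; the limit is 20 days. Outside the window.

Not effective — dating-window requirement not satisfied.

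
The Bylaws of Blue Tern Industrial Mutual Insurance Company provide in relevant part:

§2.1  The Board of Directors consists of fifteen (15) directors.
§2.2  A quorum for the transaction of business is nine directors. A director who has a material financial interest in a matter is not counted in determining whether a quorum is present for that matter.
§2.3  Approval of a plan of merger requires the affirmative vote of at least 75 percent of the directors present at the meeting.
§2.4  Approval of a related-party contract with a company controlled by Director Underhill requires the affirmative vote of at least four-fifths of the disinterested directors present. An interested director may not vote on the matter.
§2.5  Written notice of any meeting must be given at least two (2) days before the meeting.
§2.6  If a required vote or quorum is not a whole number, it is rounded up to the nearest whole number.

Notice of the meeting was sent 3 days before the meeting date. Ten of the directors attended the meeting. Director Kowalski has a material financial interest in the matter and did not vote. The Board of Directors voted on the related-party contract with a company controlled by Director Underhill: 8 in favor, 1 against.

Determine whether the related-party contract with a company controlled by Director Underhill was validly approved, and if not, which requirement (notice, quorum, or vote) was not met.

Valid — all requirements satisfied.

Notice: 3 days given; 2 required (3 ≥ 2). Satisfied.
Quorum: 10 present, but the 1 interested director does not count, leaving 9. Quorum is 9. Satisfied.
Vote: the related-party contract with a company controlled by Director Underhill requires four-fifths of the disinterested directors present (10 − 1 = 9). 4/5 of 9 = 7.20, rounded up to 8, so 8 affirmative votes are needed; 8 voted in favor. Satisfied.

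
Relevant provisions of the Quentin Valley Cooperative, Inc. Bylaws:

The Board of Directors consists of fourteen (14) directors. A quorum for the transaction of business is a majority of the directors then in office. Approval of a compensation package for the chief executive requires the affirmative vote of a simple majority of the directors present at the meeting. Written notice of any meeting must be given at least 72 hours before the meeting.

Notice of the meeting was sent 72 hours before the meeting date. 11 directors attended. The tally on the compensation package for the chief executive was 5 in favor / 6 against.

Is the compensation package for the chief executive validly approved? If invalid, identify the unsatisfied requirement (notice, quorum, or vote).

Invalid — vote requirement not satisfied.

Notice: 72 hours given; 72 required (72 ≥ 72). Satisfied.
Quorum: 11 present; quorum is 8. Satisfied.
Vote: the compensation package for the chief executive requires a majority of the directors present (11). A majority of 11 is 6, so 6 affirmative votes are needed; 5 voted in favor. Not satisfied.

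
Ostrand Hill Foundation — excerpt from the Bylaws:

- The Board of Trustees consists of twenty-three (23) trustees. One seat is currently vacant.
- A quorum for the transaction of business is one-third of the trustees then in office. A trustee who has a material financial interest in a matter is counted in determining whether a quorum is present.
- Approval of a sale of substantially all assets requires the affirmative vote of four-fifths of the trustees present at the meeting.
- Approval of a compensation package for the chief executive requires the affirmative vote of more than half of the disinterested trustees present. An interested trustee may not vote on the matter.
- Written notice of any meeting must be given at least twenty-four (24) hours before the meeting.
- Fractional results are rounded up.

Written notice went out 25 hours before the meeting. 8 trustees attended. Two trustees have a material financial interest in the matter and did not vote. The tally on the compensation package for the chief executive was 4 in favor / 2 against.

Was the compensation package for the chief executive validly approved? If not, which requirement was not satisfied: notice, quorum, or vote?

Valid — all requirements satisfied.

Notice: 25 hours given; 24 required (25 ≥ 24). Satisfied.
Quorum: 8 present (interested trustees count toward quorum); quorum is 8. Satisfied.
Vote: the compensation package for the chief executive requires a majority of the disinterested trustees present (8 − 2 = 6). A majority of 6 is 4, so 4 affirmative votes are needed; 4 voted in favor. Satisfied.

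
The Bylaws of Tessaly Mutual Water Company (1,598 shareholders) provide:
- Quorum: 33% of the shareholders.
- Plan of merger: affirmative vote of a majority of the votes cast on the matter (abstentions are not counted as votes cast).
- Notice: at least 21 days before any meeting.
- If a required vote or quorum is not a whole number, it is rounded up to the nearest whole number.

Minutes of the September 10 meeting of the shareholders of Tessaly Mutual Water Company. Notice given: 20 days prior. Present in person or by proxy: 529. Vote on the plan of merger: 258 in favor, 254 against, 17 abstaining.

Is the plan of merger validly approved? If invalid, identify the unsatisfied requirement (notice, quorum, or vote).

Invalid — notice requirement not satisfied.

Notice: 20 days given; 21 required. Not satisfied.
Quorum: 33% of 1,598 = 527.34, rounded up to 528; 529 present. Satisfied.
Vote: requires a majority of the votes cast (529 − 17 abstaining = 512); a majority of 512 is 257, so 257 needed; 258 in favor. Satisfied.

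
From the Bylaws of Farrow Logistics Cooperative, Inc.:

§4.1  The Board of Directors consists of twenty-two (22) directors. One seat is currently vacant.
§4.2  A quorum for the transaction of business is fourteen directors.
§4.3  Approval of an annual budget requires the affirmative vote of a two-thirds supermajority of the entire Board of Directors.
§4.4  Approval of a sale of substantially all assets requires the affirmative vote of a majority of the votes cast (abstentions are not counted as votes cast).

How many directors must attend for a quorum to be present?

14

The quorum is fixed at 14.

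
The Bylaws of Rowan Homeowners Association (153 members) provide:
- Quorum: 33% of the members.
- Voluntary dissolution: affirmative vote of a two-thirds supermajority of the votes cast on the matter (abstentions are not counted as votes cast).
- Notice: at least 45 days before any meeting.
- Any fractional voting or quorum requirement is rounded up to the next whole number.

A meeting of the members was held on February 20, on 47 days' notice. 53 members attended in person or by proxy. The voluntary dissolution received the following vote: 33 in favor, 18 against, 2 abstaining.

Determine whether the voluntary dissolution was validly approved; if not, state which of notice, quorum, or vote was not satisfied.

Notice: 47 days given; 45 required. Satisfied.
Quorum: 33% of 153 = 50.49, rounded up to 51; 53 present. Satisfied.
Vote: requires two-thirds of the votes cast (53 − 2 abstaining = 51); 2/3 of 51 = 34, so 34 needed; 33 in favor. Not satisfied.

Invalid — vote requirement not satisfied.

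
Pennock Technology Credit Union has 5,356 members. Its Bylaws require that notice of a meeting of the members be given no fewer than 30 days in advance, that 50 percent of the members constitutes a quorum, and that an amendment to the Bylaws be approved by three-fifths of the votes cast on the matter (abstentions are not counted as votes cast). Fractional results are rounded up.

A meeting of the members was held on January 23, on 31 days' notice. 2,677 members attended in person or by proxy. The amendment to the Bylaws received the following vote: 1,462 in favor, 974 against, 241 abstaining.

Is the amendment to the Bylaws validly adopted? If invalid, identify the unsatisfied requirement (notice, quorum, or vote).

Invalid — quorum requirement not satisfied.

Notice: 31 days given; 30 required. Satisfied.
Quorum: 50% of 5,356 = 2,678; 2,677 present. Not satisfied.
Vote: requires three-fifths of the votes cast (2,677 − 241 abstaining = 2,436); 3/5 of 2436 = 1461.60, rounded up to 1462, so 1,462 needed; 1,462 in favor. Satisfied.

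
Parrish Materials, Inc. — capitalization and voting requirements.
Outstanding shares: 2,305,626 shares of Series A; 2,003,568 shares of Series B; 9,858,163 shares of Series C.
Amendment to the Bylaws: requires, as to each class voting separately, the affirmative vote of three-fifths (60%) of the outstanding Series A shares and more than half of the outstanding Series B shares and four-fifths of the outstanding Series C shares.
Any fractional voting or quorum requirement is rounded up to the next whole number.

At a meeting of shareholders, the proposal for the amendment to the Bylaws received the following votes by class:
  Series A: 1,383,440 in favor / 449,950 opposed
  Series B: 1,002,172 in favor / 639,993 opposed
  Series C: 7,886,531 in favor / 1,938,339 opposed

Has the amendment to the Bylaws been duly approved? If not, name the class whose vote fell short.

Approved — every class gave the required vote.

Series A: 3/5 of 2305626 = 1383375.60, rounded up to 1383376; 1,383,376 required, 1,383,440 in favor — approved.
Series B: a majority of 2003568 is 1001785; 1,001,785 required, 1,002,172 in favor — approved.
Series C: 4/5 of 9858163 = 7886530.40, rounded up to 7886531; 7,886,531 required, 7,886,531 in favor — approved.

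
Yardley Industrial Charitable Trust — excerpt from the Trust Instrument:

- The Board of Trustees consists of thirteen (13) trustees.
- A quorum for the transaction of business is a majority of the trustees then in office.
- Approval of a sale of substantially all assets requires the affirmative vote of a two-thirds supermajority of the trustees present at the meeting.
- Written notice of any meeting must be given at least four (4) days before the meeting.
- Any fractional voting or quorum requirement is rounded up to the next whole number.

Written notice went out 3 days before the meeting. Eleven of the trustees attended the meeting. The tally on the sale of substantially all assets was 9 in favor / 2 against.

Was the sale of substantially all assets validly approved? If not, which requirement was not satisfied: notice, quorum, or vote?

Notice: 3 days given; 4 required (3 < 4). Not satisfied.
Quorum: 11 present; quorum is 7. Satisfied.
Vote: the sale of substantially all assets requires two-thirds of the trustees present (11). 2/3 of 11 = 7.33, rounded up to 8, so 8 affirmative votes are needed; 9 voted in favor. Satisfied.

Invalid — notice requirement not satisfied.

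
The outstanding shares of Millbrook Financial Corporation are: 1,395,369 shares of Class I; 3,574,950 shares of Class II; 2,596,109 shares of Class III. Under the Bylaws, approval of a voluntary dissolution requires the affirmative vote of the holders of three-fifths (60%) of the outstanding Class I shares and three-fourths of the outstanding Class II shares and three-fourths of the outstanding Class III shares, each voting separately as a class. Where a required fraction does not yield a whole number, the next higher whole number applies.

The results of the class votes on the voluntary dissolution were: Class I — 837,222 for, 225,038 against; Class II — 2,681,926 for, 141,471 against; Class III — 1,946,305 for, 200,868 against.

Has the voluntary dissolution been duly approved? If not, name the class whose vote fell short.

Class I: 3/5 of 1395369 = 837221.40, rounded up to 837222; 837,222 required, 837,222 in favor — approved.
Class II: 3/4 of 3574950 = 2681212.50, rounded up to 2681213; 2,681,213 required, 2,681,926 in favor — approved.
Class III: 3/4 of 2596109 = 1947081.75, rounded up to 1947082; 1,947,082 required, 1,946,305 in favor — not approved.

Not approved — the Class III shares did not give the required vote.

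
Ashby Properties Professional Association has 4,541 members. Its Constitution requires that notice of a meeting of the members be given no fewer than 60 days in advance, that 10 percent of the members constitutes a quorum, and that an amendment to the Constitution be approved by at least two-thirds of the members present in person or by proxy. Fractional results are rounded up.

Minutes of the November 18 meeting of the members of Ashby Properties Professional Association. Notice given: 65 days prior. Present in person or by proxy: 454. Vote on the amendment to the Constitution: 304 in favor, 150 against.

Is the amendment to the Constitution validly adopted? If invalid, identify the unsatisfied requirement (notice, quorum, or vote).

Invalid — quorum requirement not satisfied.

Notice: 65 days given; 60 required. Satisfied.
Quorum: 10% of 4,541 = 454.10, rounded up to 455; 454 present. Not satisfied.
Vote: requires two-thirds of those present (454); 2/3 of 454 = 302.67, rounded up to 303, so 303 needed; 304 in favor. Satisfied.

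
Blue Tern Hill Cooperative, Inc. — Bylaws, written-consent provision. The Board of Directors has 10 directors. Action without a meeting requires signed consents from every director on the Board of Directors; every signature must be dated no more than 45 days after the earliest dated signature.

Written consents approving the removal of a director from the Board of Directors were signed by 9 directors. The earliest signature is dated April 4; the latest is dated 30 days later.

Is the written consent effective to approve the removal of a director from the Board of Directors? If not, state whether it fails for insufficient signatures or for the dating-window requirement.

Signatures required: the unanimous vote of 10 — unanimous means all 10, so 10 needed; 9 signed. Insufficient.
Dating window: the latest signature is 30 days after the earliest; the limit is 45 days. Within the window.

Not effective — insufficient signatures.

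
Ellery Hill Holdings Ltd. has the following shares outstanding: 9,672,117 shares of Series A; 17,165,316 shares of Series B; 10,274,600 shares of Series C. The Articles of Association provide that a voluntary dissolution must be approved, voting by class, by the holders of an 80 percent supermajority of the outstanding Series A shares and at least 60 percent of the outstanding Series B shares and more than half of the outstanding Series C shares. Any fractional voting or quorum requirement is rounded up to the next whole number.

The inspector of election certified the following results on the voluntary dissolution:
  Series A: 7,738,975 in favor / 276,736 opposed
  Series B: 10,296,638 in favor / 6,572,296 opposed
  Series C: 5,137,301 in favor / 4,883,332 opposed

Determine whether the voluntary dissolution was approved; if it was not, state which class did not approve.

Not approved — the Series B shares did not give the required vote.

Series A: 4/5 of 9672117 = 7737693.60, rounded up to 7737694; 7,737,694 required, 7,738,975 in favor — approved.
Series B: 3/5 of 17165316 = 10299189.60, rounded up to 10299190; 10,299,190 required, 10,296,638 in favor — not approved.
Series C: a majority of 10274600 is 5137301; 5,137,301 required, 5,137,301 in favor — approved.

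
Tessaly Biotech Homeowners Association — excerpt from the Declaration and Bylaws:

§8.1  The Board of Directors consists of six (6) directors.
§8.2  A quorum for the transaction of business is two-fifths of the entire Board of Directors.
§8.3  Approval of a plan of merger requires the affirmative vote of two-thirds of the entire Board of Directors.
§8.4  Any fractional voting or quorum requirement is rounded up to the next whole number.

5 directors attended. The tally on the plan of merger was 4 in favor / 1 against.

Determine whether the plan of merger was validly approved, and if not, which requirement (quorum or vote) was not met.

Quorum: 5 present; quorum is 3. Satisfied.
Vote: the plan of merger requires two-thirds of the entire Board of Directors (6). 2/3 of 6 = 4, so 4 affirmative votes are needed; 4 voted in favor. Satisfied.

Valid — all requirements satisfied.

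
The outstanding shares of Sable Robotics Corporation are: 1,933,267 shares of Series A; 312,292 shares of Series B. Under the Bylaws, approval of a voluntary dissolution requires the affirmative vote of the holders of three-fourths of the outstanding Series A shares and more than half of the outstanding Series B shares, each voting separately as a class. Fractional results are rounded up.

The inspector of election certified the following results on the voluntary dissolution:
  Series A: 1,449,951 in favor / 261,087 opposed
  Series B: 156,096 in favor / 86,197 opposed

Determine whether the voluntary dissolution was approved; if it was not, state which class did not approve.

Series A: 3/4 of 1933267 = 1449950.25, rounded up to 1449951; 1,449,951 required, 1,449,951 in favor — approved.
Series B: a majority of 312292 is 156147; 156,147 required, 156,096 in favor — not approved.

Not approved — the Series B shares did not give the required vote.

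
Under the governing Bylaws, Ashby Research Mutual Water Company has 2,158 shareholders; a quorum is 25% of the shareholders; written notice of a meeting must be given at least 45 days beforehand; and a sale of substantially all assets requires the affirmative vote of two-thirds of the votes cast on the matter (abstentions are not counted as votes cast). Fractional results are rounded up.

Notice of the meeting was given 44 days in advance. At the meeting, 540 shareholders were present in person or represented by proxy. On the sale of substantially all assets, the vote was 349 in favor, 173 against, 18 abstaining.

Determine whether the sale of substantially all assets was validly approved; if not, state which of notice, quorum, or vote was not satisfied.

Invalid — notice requirement not satisfied.

Notice: 44 days given; 45 required. Not satisfied.
Quorum: 25% of 2,158 = 539.50, rounded up to 540; 540 present. Satisfied.
Vote: requires two-thirds of the votes cast (540 − 18 abstaining = 522); 2/3 of 522 = 348, so 348 needed; 349 in favor. Satisfied.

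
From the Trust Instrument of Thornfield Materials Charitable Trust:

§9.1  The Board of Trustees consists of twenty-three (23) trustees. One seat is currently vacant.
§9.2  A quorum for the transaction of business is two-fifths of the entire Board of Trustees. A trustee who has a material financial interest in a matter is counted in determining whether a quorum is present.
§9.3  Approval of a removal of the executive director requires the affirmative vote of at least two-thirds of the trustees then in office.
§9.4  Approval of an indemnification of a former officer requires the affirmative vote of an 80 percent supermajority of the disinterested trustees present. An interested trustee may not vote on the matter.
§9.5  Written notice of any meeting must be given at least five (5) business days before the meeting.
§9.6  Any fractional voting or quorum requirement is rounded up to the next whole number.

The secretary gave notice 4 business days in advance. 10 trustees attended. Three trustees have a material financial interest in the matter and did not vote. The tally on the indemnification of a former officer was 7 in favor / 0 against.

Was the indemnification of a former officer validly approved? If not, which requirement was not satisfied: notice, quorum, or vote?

Notice: 4 business days given; 5 required (4 < 5). Not satisfied.
Quorum: 10 present (interested trustees count toward quorum); quorum is 10. Satisfied.
Vote: the indemnification of a former officer requires four-fifths of the disinterested trustees present (10 − 3 = 7). 4/5 of 7 = 5.60, rounded up to 6, so 6 affirmative votes are needed; 7 voted in favor. Satisfied.

Invalid — notice requirement not satisfied.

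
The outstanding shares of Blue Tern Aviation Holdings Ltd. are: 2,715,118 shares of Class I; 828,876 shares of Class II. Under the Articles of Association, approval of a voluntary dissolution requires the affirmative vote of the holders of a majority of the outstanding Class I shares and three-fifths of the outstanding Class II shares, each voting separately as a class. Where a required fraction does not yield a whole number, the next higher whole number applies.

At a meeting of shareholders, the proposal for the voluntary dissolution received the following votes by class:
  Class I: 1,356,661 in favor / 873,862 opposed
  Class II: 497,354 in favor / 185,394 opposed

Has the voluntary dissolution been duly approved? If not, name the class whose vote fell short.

Class I: a majority of 2715118 is 1357560; 1,357,560 required, 1,356,661 in favor — not approved.
Class II: 3/5 of 828876 = 497325.60, rounded up to 497326; 497,326 required, 497,354 in favor — approved.

Not approved — the Class I shares did not give the required vote.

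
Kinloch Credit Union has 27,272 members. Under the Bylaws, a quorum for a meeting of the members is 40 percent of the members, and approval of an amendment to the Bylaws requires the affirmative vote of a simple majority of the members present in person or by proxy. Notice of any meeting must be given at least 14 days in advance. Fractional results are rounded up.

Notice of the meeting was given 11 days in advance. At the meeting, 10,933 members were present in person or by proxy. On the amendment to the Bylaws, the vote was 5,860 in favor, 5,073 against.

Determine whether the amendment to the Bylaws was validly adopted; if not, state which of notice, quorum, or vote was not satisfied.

Invalid — notice requirement not satisfied.

Notice: 11 days given; 14 required. Not satisfied.
Quorum: 40% of 27,272 = 10,908.80, rounded up to 10,909; 10,933 present. Satisfied.
Vote: requires a majority of those present (10,933); a majority of 10933 is 5467, so 5,467 needed; 5,860 in favor. Satisfied.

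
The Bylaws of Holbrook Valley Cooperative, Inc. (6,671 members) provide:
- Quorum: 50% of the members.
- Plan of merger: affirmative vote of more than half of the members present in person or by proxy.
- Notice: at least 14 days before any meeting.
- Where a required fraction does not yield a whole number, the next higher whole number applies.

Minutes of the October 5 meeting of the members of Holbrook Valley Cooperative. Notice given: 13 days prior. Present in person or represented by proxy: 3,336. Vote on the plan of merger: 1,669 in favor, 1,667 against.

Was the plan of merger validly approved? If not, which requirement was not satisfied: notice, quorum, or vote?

Notice: 13 days given; 14 required. Not satisfied.
Quorum: 50% of 6,671 = 3,335.50, rounded up to 3,336; 3,336 present. Satisfied.
Vote: requires a majority of those present (3,336); a majority of 3336 is 1669, so 1,669 needed; 1,669 in favor. Satisfied.

Invalid — notice requirement not satisfied.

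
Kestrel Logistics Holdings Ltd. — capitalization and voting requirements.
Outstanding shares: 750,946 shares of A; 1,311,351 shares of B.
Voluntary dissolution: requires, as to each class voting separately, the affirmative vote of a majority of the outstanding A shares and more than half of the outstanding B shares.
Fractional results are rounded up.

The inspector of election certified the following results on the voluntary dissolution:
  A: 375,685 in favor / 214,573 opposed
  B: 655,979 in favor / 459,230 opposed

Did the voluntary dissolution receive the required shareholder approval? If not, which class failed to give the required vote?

Approved — every class gave the required vote.

A: a majority of 750946 is 375474; 375,474 required, 375,685 in favor — approved.
B: a majority of 1311351 is 655676; 655,676 required, 655,979 in favor — approved.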